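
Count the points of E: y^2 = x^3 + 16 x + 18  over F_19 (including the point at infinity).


For each x in F_19, count y with y^2 = x^3 + 16 x + 18 mod 19:
  x = 1: RHS = 16, y in [4, 15]  -> 2 point(s)
  x = 2: RHS = 1, y in [1, 18]  -> 2 point(s)
  x = 3: RHS = 17, y in [6, 13]  -> 2 point(s)
  x = 6: RHS = 7, y in [8, 11]  -> 2 point(s)
  x = 7: RHS = 17, y in [6, 13]  -> 2 point(s)
  x = 9: RHS = 17, y in [6, 13]  -> 2 point(s)
  x = 10: RHS = 0, y in [0]  -> 1 point(s)
  x = 11: RHS = 5, y in [9, 10]  -> 2 point(s)
  x = 12: RHS = 0, y in [0]  -> 1 point(s)
  x = 15: RHS = 4, y in [2, 17]  -> 2 point(s)
  x = 16: RHS = 0, y in [0]  -> 1 point(s)
  x = 17: RHS = 16, y in [4, 15]  -> 2 point(s)
  x = 18: RHS = 1, y in [1, 18]  -> 2 point(s)
Affine points: 23. Add the point at infinity: total = 24.

#E(F_19) = 24


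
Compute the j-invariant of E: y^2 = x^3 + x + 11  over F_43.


Delta = -16(4 a^3 + 27 b^2) mod 43 = 38
-1728 * (4 a)^3 = -1728 * (4*1)^3 mod 43 = 4
j = 4 * 38^(-1) mod 43 = 25

j = 25 (mod 43)


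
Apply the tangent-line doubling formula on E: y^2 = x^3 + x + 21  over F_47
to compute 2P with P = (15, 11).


Doubling: s = (3 x1^2 + a) / (2 y1)
s = (3*15^2 + 1) / (2*11) mod 47 = 35
x3 = s^2 - 2 x1 mod 47 = 35^2 - 2*15 = 20
y3 = s (x1 - x3) - y1 mod 47 = 35 * (15 - 20) - 11 = 2

2P = (20, 2)


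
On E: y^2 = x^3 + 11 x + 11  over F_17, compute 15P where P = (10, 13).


k = 15 = 1111_2 (binary, LSB first: 1111)
Double-and-add from P = (10, 13):
  bit 0 = 1: acc = O + (10, 13) = (10, 13)
  bit 1 = 1: acc = (10, 13) + (12, 1) = (14, 11)
  bit 2 = 1: acc = (14, 11) + (6, 2) = (15, 7)
  bit 3 = 1: acc = (15, 7) + (5, 15) = (16, 4)

15P = (16, 4)


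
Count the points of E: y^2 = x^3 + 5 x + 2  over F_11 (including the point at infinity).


For each x in F_11, count y with y^2 = x^3 + 5 x + 2 mod 11:
  x = 2: RHS = 9, y in [3, 8]  -> 2 point(s)
  x = 3: RHS = 0, y in [0]  -> 1 point(s)
  x = 4: RHS = 9, y in [3, 8]  -> 2 point(s)
  x = 5: RHS = 9, y in [3, 8]  -> 2 point(s)
  x = 8: RHS = 4, y in [2, 9]  -> 2 point(s)
Affine points: 9. Add the point at infinity: total = 10.

#E(F_11) = 10


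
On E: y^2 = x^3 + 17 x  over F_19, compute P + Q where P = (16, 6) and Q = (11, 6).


P != Q, so use the chord formula.
s = (y2 - y1) / (x2 - x1) = (0) / (14) mod 19 = 0
x3 = s^2 - x1 - x2 mod 19 = 0^2 - 16 - 11 = 11
y3 = s (x1 - x3) - y1 mod 19 = 0 * (16 - 11) - 6 = 13

P + Q = (11, 13)


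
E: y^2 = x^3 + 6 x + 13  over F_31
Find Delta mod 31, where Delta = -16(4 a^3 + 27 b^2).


4 a^3 + 27 b^2 = 4*6^3 + 27*13^2 = 864 + 4563 = 5427
Delta = -16 * (5427) = -86832
Delta mod 31 = 30

Delta = 30 (mod 31)


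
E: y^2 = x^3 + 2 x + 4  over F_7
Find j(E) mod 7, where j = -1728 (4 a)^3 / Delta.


Delta = -16(4 a^3 + 27 b^2) mod 7 = 3
-1728 * (4 a)^3 = -1728 * (4*2)^3 mod 7 = 1
j = 1 * 3^(-1) mod 7 = 5

j = 5 (mod 7)


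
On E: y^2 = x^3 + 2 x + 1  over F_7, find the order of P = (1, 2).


Compute successive multiples of P until we hit O:
  1P = (1, 2)
  2P = (0, 1)
  3P = (0, 6)
  4P = (1, 5)
  5P = O

ord(P) = 5


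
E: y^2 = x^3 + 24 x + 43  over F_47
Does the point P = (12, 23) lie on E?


Check whether y^2 = x^3 + 24 x + 43 (mod 47) for (x, y) = (12, 23).
LHS: y^2 = 23^2 mod 47 = 12
RHS: x^3 + 24 x + 43 = 12^3 + 24*12 + 43 mod 47 = 38
LHS != RHS

No, not on the curve


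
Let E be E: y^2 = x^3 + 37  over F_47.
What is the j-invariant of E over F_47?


Delta = -16(4 a^3 + 27 b^2) mod 47 = 40
-1728 * (4 a)^3 = -1728 * (4*0)^3 mod 47 = 0
j = 0 * 40^(-1) mod 47 = 0

j = 0 (mod 47)


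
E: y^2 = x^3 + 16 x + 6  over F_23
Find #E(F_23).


For each x in F_23, count y with y^2 = x^3 + 16 x + 6 mod 23:
  x = 0: RHS = 6, y in [11, 12]  -> 2 point(s)
  x = 1: RHS = 0, y in [0]  -> 1 point(s)
  x = 2: RHS = 0, y in [0]  -> 1 point(s)
  x = 3: RHS = 12, y in [9, 14]  -> 2 point(s)
  x = 5: RHS = 4, y in [2, 21]  -> 2 point(s)
  x = 7: RHS = 1, y in [1, 22]  -> 2 point(s)
  x = 8: RHS = 2, y in [5, 18]  -> 2 point(s)
  x = 10: RHS = 16, y in [4, 19]  -> 2 point(s)
  x = 11: RHS = 18, y in [8, 15]  -> 2 point(s)
  x = 17: RHS = 16, y in [4, 19]  -> 2 point(s)
  x = 18: RHS = 8, y in [10, 13]  -> 2 point(s)
  x = 19: RHS = 16, y in [4, 19]  -> 2 point(s)
  x = 20: RHS = 0, y in [0]  -> 1 point(s)
  x = 21: RHS = 12, y in [9, 14]  -> 2 point(s)
  x = 22: RHS = 12, y in [9, 14]  -> 2 point(s)
Affine points: 27. Add the point at infinity: total = 28.

#E(F_23) = 28


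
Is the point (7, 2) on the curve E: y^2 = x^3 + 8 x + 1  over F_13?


Check whether y^2 = x^3 + 8 x + 1 (mod 13) for (x, y) = (7, 2).
LHS: y^2 = 2^2 mod 13 = 4
RHS: x^3 + 8 x + 1 = 7^3 + 8*7 + 1 mod 13 = 10
LHS != RHS

No, not on the curve


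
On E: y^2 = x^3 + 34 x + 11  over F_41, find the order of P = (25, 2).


Compute successive multiples of P until we hit O:
  1P = (25, 2)
  2P = (1, 13)
  3P = (14, 22)
  4P = (7, 10)
  5P = (34, 2)
  6P = (23, 39)
  7P = (38, 13)
  8P = (35, 40)
  ... (continuing to 49P)
  49P = O

ord(P) = 49


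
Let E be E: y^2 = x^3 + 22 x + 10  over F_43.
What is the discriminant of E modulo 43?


4 a^3 + 27 b^2 = 4*22^3 + 27*10^2 = 42592 + 2700 = 45292
Delta = -16 * (45292) = -724672
Delta mod 43 = 7

Delta = 7 (mod 43)


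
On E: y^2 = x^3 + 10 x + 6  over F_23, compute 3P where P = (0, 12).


k = 3 = 11_2 (binary, LSB first: 11)
Double-and-add from P = (0, 12):
  bit 0 = 1: acc = O + (0, 12) = (0, 12)
  bit 1 = 1: acc = (0, 12) + (8, 0) = (0, 11)

3P = (0, 11)


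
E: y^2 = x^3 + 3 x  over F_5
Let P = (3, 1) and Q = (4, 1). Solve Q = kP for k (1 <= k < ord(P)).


Enumerate multiples of P until we hit Q = (4, 1):
  1P = (3, 1)
  2P = (4, 4)
  3P = (2, 2)
  4P = (1, 2)
  5P = (0, 0)
  6P = (1, 3)
  7P = (2, 3)
  8P = (4, 1)
Match found at i = 8.

k = 8


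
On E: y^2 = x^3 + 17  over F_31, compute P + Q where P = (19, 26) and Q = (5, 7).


P != Q, so use the chord formula.
s = (y2 - y1) / (x2 - x1) = (12) / (17) mod 31 = 8
x3 = s^2 - x1 - x2 mod 31 = 8^2 - 19 - 5 = 9
y3 = s (x1 - x3) - y1 mod 31 = 8 * (19 - 9) - 26 = 23

P + Q = (9, 23)


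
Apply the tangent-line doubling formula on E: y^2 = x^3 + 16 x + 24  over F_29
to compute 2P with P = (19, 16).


Doubling: s = (3 x1^2 + a) / (2 y1)
s = (3*19^2 + 16) / (2*16) mod 29 = 28
x3 = s^2 - 2 x1 mod 29 = 28^2 - 2*19 = 21
y3 = s (x1 - x3) - y1 mod 29 = 28 * (19 - 21) - 16 = 15

2P = (21, 15)


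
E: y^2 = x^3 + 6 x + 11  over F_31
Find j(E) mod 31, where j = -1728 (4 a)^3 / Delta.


Delta = -16(4 a^3 + 27 b^2) mod 31 = 27
-1728 * (4 a)^3 = -1728 * (4*6)^3 mod 31 = 15
j = 15 * 27^(-1) mod 31 = 4

j = 4 (mod 31)


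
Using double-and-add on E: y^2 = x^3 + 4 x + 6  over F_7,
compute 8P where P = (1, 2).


k = 8 = 1000_2 (binary, LSB first: 0001)
Double-and-add from P = (1, 2):
  bit 0 = 0: acc unchanged = O
  bit 1 = 0: acc unchanged = O
  bit 2 = 0: acc unchanged = O
  bit 3 = 1: acc = O + (2, 1) = (2, 1)

8P = (2, 1)


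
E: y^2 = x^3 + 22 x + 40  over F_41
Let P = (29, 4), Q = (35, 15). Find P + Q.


P != Q, so use the chord formula.
s = (y2 - y1) / (x2 - x1) = (11) / (6) mod 41 = 36
x3 = s^2 - x1 - x2 mod 41 = 36^2 - 29 - 35 = 2
y3 = s (x1 - x3) - y1 mod 41 = 36 * (29 - 2) - 4 = 25

P + Q = (2, 25)


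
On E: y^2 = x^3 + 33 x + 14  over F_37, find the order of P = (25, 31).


Compute successive multiples of P until we hit O:
  1P = (25, 31)
  2P = (34, 31)
  3P = (15, 6)
  4P = (31, 28)
  5P = (9, 35)
  6P = (10, 30)
  7P = (27, 33)
  8P = (23, 8)
  ... (continuing to 35P)
  35P = O

ord(P) = 35


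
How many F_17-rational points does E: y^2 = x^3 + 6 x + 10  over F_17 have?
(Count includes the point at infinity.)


For each x in F_17, count y with y^2 = x^3 + 6 x + 10 mod 17:
  x = 1: RHS = 0, y in [0]  -> 1 point(s)
  x = 2: RHS = 13, y in [8, 9]  -> 2 point(s)
  x = 3: RHS = 4, y in [2, 15]  -> 2 point(s)
  x = 4: RHS = 13, y in [8, 9]  -> 2 point(s)
  x = 7: RHS = 4, y in [2, 15]  -> 2 point(s)
  x = 8: RHS = 9, y in [3, 14]  -> 2 point(s)
  x = 10: RHS = 16, y in [4, 13]  -> 2 point(s)
  x = 11: RHS = 13, y in [8, 9]  -> 2 point(s)
  x = 12: RHS = 8, y in [5, 12]  -> 2 point(s)
  x = 14: RHS = 16, y in [4, 13]  -> 2 point(s)
Affine points: 19. Add the point at infinity: total = 20.

#E(F_17) = 20


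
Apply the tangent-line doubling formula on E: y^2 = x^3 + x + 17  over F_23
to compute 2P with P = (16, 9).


Doubling: s = (3 x1^2 + a) / (2 y1)
s = (3*16^2 + 1) / (2*9) mod 23 = 21
x3 = s^2 - 2 x1 mod 23 = 21^2 - 2*16 = 18
y3 = s (x1 - x3) - y1 mod 23 = 21 * (16 - 18) - 9 = 18

2P = (18, 18)


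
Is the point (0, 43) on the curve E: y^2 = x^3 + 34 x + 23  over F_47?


Check whether y^2 = x^3 + 34 x + 23 (mod 47) for (x, y) = (0, 43).
LHS: y^2 = 43^2 mod 47 = 16
RHS: x^3 + 34 x + 23 = 0^3 + 34*0 + 23 mod 47 = 23
LHS != RHS

No, not on the curve


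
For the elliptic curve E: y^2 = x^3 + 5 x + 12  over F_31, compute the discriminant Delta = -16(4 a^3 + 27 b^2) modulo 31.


4 a^3 + 27 b^2 = 4*5^3 + 27*12^2 = 500 + 3888 = 4388
Delta = -16 * (4388) = -70208
Delta mod 31 = 7

Delta = 7 (mod 31)


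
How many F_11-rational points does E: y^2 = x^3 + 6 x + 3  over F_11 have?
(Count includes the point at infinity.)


For each x in F_11, count y with y^2 = x^3 + 6 x + 3 mod 11:
  x = 0: RHS = 3, y in [5, 6]  -> 2 point(s)
  x = 2: RHS = 1, y in [1, 10]  -> 2 point(s)
  x = 3: RHS = 4, y in [2, 9]  -> 2 point(s)
  x = 4: RHS = 3, y in [5, 6]  -> 2 point(s)
  x = 5: RHS = 4, y in [2, 9]  -> 2 point(s)
  x = 7: RHS = 3, y in [5, 6]  -> 2 point(s)
  x = 9: RHS = 5, y in [4, 7]  -> 2 point(s)
Affine points: 14. Add the point at infinity: total = 15.

#E(F_11) = 15


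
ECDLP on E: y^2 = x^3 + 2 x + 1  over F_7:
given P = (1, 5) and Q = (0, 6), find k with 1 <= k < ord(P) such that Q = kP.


Enumerate multiples of P until we hit Q = (0, 6):
  1P = (1, 5)
  2P = (0, 6)
Match found at i = 2.

k = 2


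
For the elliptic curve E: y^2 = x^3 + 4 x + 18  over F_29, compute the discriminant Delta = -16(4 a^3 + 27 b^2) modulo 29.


4 a^3 + 27 b^2 = 4*4^3 + 27*18^2 = 256 + 8748 = 9004
Delta = -16 * (9004) = -144064
Delta mod 29 = 8

Delta = 8 (mod 29)


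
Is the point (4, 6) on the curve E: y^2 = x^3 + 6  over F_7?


Check whether y^2 = x^3 + 0 x + 6 (mod 7) for (x, y) = (4, 6).
LHS: y^2 = 6^2 mod 7 = 1
RHS: x^3 + 0 x + 6 = 4^3 + 0*4 + 6 mod 7 = 0
LHS != RHS

No, not on the curve


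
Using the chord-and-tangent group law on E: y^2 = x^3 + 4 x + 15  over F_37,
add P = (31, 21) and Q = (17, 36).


P != Q, so use the chord formula.
s = (y2 - y1) / (x2 - x1) = (15) / (23) mod 37 = 28
x3 = s^2 - x1 - x2 mod 37 = 28^2 - 31 - 17 = 33
y3 = s (x1 - x3) - y1 mod 37 = 28 * (31 - 33) - 21 = 34

P + Q = (33, 34)


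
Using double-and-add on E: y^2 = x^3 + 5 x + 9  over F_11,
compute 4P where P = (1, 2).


k = 4 = 100_2 (binary, LSB first: 001)
Double-and-add from P = (1, 2):
  bit 0 = 0: acc unchanged = O
  bit 1 = 0: acc unchanged = O
  bit 2 = 1: acc = O + (0, 8) = (0, 8)

4P = (0, 8)


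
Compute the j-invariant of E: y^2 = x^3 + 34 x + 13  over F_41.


Delta = -16(4 a^3 + 27 b^2) mod 41 = 30
-1728 * (4 a)^3 = -1728 * (4*34)^3 mod 41 = 20
j = 20 * 30^(-1) mod 41 = 28

j = 28 (mod 41)


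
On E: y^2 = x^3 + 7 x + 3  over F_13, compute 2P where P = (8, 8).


Doubling: s = (3 x1^2 + a) / (2 y1)
s = (3*8^2 + 7) / (2*8) mod 13 = 10
x3 = s^2 - 2 x1 mod 13 = 10^2 - 2*8 = 6
y3 = s (x1 - x3) - y1 mod 13 = 10 * (8 - 6) - 8 = 12

2P = (6, 12)


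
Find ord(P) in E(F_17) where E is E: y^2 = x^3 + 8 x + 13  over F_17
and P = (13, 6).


Compute successive multiples of P until we hit O:
  1P = (13, 6)
  2P = (9, 7)
  3P = (11, 2)
  4P = (14, 9)
  5P = (16, 2)
  6P = (3, 9)
  7P = (5, 12)
  8P = (7, 15)
  ... (continuing to 21P)
  21P = O

ord(P) = 21


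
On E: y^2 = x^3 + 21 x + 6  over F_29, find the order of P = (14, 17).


Compute successive multiples of P until we hit O:
  1P = (14, 17)
  2P = (1, 12)
  3P = (9, 5)
  4P = (28, 19)
  5P = (3, 26)
  6P = (5, 2)
  7P = (16, 28)
  8P = (22, 26)
  ... (continuing to 28P)
  28P = O

ord(P) = 28


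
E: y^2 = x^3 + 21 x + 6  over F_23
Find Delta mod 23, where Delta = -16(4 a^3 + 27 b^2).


4 a^3 + 27 b^2 = 4*21^3 + 27*6^2 = 37044 + 972 = 38016
Delta = -16 * (38016) = -608256
Delta mod 23 = 2

Delta = 2 (mod 23)


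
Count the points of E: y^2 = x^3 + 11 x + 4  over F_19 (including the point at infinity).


For each x in F_19, count y with y^2 = x^3 + 11 x + 4 mod 19:
  x = 0: RHS = 4, y in [2, 17]  -> 2 point(s)
  x = 1: RHS = 16, y in [4, 15]  -> 2 point(s)
  x = 3: RHS = 7, y in [8, 11]  -> 2 point(s)
  x = 4: RHS = 17, y in [6, 13]  -> 2 point(s)
  x = 6: RHS = 1, y in [1, 18]  -> 2 point(s)
  x = 7: RHS = 6, y in [5, 14]  -> 2 point(s)
  x = 13: RHS = 7, y in [8, 11]  -> 2 point(s)
  x = 16: RHS = 1, y in [1, 18]  -> 2 point(s)
  x = 18: RHS = 11, y in [7, 12]  -> 2 point(s)
Affine points: 18. Add the point at infinity: total = 19.

#E(F_19) = 19


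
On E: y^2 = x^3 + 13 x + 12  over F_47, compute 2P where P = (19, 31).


Doubling: s = (3 x1^2 + a) / (2 y1)
s = (3*19^2 + 13) / (2*31) mod 47 = 1
x3 = s^2 - 2 x1 mod 47 = 1^2 - 2*19 = 10
y3 = s (x1 - x3) - y1 mod 47 = 1 * (19 - 10) - 31 = 25

2P = (10, 25)


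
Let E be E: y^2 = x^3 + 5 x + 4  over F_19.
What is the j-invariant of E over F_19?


Delta = -16(4 a^3 + 27 b^2) mod 19 = 3
-1728 * (4 a)^3 = -1728 * (4*5)^3 mod 19 = 1
j = 1 * 3^(-1) mod 19 = 13

j = 13 (mod 19)


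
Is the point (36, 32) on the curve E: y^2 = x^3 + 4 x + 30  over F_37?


Check whether y^2 = x^3 + 4 x + 30 (mod 37) for (x, y) = (36, 32).
LHS: y^2 = 32^2 mod 37 = 25
RHS: x^3 + 4 x + 30 = 36^3 + 4*36 + 30 mod 37 = 25
LHS = RHS

Yes, on the curve


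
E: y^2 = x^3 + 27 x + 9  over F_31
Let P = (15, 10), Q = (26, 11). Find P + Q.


P != Q, so use the chord formula.
s = (y2 - y1) / (x2 - x1) = (1) / (11) mod 31 = 17
x3 = s^2 - x1 - x2 mod 31 = 17^2 - 15 - 26 = 0
y3 = s (x1 - x3) - y1 mod 31 = 17 * (15 - 0) - 10 = 28

P + Q = (0, 28)


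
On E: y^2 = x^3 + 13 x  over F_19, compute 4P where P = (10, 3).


k = 4 = 100_2 (binary, LSB first: 001)
Double-and-add from P = (10, 3):
  bit 0 = 0: acc unchanged = O
  bit 1 = 0: acc unchanged = O
  bit 2 = 1: acc = O + (11, 7) = (11, 7)

4P = (11, 7)


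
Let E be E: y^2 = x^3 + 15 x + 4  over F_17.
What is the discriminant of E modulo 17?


4 a^3 + 27 b^2 = 4*15^3 + 27*4^2 = 13500 + 432 = 13932
Delta = -16 * (13932) = -222912
Delta mod 17 = 9

Delta = 9 (mod 17)


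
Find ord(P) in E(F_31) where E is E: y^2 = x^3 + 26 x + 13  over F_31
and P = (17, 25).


Compute successive multiples of P until we hit O:
  1P = (17, 25)
  2P = (5, 12)
  3P = (19, 9)
  4P = (28, 1)
  5P = (11, 7)
  6P = (12, 21)
  7P = (20, 16)
  8P = (3, 26)
  ... (continuing to 26P)
  26P = O

ord(P) = 26


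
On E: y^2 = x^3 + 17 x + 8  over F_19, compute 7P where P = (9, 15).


k = 7 = 111_2 (binary, LSB first: 111)
Double-and-add from P = (9, 15):
  bit 0 = 1: acc = O + (9, 15) = (9, 15)
  bit 1 = 1: acc = (9, 15) + (17, 17) = (18, 16)
  bit 2 = 1: acc = (18, 16) + (15, 16) = (5, 3)

7P = (5, 3)


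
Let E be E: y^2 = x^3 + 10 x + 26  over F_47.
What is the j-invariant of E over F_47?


Delta = -16(4 a^3 + 27 b^2) mod 47 = 40
-1728 * (4 a)^3 = -1728 * (4*10)^3 mod 47 = 34
j = 34 * 40^(-1) mod 47 = 22

j = 22 (mod 47)


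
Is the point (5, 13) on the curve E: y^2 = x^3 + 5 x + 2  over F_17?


Check whether y^2 = x^3 + 5 x + 2 (mod 17) for (x, y) = (5, 13).
LHS: y^2 = 13^2 mod 17 = 16
RHS: x^3 + 5 x + 2 = 5^3 + 5*5 + 2 mod 17 = 16
LHS = RHS

Yes, on the curve


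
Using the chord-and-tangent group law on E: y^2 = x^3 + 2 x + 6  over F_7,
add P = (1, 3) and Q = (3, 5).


P != Q, so use the chord formula.
s = (y2 - y1) / (x2 - x1) = (2) / (2) mod 7 = 1
x3 = s^2 - x1 - x2 mod 7 = 1^2 - 1 - 3 = 4
y3 = s (x1 - x3) - y1 mod 7 = 1 * (1 - 4) - 3 = 1

P + Q = (4, 1)


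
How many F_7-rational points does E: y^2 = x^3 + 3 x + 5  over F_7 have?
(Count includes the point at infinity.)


For each x in F_7, count y with y^2 = x^3 + 3 x + 5 mod 7:
  x = 1: RHS = 2, y in [3, 4]  -> 2 point(s)
  x = 4: RHS = 4, y in [2, 5]  -> 2 point(s)
  x = 6: RHS = 1, y in [1, 6]  -> 2 point(s)
Affine points: 6. Add the point at infinity: total = 7.

#E(F_7) = 7


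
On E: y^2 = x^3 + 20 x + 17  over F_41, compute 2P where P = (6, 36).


Doubling: s = (3 x1^2 + a) / (2 y1)
s = (3*6^2 + 20) / (2*36) mod 41 = 20
x3 = s^2 - 2 x1 mod 41 = 20^2 - 2*6 = 19
y3 = s (x1 - x3) - y1 mod 41 = 20 * (6 - 19) - 36 = 32

2P = (19, 32)


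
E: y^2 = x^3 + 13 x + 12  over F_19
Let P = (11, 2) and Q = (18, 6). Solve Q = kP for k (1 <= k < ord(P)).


Enumerate multiples of P until we hit Q = (18, 6):
  1P = (11, 2)
  2P = (17, 4)
  3P = (8, 18)
  4P = (1, 8)
  5P = (18, 6)
Match found at i = 5.

k = 5


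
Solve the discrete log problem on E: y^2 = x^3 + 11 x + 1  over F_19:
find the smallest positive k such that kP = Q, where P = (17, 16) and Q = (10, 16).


Enumerate multiples of P until we hit Q = (10, 16):
  1P = (17, 16)
  2P = (15, 8)
  3P = (3, 2)
  4P = (0, 1)
  5P = (6, 6)
  6P = (13, 17)
  7P = (14, 7)
  8P = (16, 6)
  9P = (10, 16)
Match found at i = 9.

k = 9


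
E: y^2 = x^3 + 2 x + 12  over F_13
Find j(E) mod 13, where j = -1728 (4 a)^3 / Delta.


Delta = -16(4 a^3 + 27 b^2) mod 13 = 5
-1728 * (4 a)^3 = -1728 * (4*2)^3 mod 13 = 5
j = 5 * 5^(-1) mod 13 = 1

j = 1 (mod 13)


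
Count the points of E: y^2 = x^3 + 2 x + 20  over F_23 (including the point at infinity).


For each x in F_23, count y with y^2 = x^3 + 2 x + 20 mod 23:
  x = 1: RHS = 0, y in [0]  -> 1 point(s)
  x = 2: RHS = 9, y in [3, 20]  -> 2 point(s)
  x = 4: RHS = 0, y in [0]  -> 1 point(s)
  x = 6: RHS = 18, y in [8, 15]  -> 2 point(s)
  x = 7: RHS = 9, y in [3, 20]  -> 2 point(s)
  x = 9: RHS = 8, y in [10, 13]  -> 2 point(s)
  x = 11: RHS = 16, y in [4, 19]  -> 2 point(s)
  x = 12: RHS = 1, y in [1, 22]  -> 2 point(s)
  x = 13: RHS = 12, y in [9, 14]  -> 2 point(s)
  x = 14: RHS = 9, y in [3, 20]  -> 2 point(s)
  x = 16: RHS = 8, y in [10, 13]  -> 2 point(s)
  x = 18: RHS = 0, y in [0]  -> 1 point(s)
  x = 21: RHS = 8, y in [10, 13]  -> 2 point(s)
Affine points: 23. Add the point at infinity: total = 24.

#E(F_23) = 24


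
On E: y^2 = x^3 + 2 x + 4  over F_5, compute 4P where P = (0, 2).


k = 4 = 100_2 (binary, LSB first: 001)
Double-and-add from P = (0, 2):
  bit 0 = 0: acc unchanged = O
  bit 1 = 0: acc unchanged = O
  bit 2 = 1: acc = O + (2, 4) = (2, 4)

4P = (2, 4)


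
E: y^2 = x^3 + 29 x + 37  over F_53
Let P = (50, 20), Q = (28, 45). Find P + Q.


P != Q, so use the chord formula.
s = (y2 - y1) / (x2 - x1) = (25) / (31) mod 53 = 35
x3 = s^2 - x1 - x2 mod 53 = 35^2 - 50 - 28 = 34
y3 = s (x1 - x3) - y1 mod 53 = 35 * (50 - 34) - 20 = 10

P + Q = (34, 10)


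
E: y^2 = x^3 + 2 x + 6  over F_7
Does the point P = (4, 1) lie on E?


Check whether y^2 = x^3 + 2 x + 6 (mod 7) for (x, y) = (4, 1).
LHS: y^2 = 1^2 mod 7 = 1
RHS: x^3 + 2 x + 6 = 4^3 + 2*4 + 6 mod 7 = 1
LHS = RHS

Yes, on the curve


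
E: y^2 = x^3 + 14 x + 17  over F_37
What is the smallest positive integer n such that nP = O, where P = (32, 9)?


Compute successive multiples of P until we hit O:
  1P = (32, 9)
  2P = (22, 24)
  3P = (13, 18)
  4P = (20, 34)
  5P = (23, 0)
  6P = (20, 3)
  7P = (13, 19)
  8P = (22, 13)
  ... (continuing to 10P)
  10P = O

ord(P) = 10


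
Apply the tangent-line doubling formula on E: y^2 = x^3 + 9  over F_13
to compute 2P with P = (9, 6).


Doubling: s = (3 x1^2 + a) / (2 y1)
s = (3*9^2 + 0) / (2*6) mod 13 = 4
x3 = s^2 - 2 x1 mod 13 = 4^2 - 2*9 = 11
y3 = s (x1 - x3) - y1 mod 13 = 4 * (9 - 11) - 6 = 12

2P = (11, 12)


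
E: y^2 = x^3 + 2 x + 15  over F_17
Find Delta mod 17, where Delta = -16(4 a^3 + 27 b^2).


4 a^3 + 27 b^2 = 4*2^3 + 27*15^2 = 32 + 6075 = 6107
Delta = -16 * (6107) = -97712
Delta mod 17 = 4

Delta = 4 (mod 17)


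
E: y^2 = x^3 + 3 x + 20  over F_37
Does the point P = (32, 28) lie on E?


Check whether y^2 = x^3 + 3 x + 20 (mod 37) for (x, y) = (32, 28).
LHS: y^2 = 28^2 mod 37 = 7
RHS: x^3 + 3 x + 20 = 32^3 + 3*32 + 20 mod 37 = 28
LHS != RHS

No, not on the curve


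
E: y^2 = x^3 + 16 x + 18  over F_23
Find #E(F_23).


For each x in F_23, count y with y^2 = x^3 + 16 x + 18 mod 23:
  x = 0: RHS = 18, y in [8, 15]  -> 2 point(s)
  x = 1: RHS = 12, y in [9, 14]  -> 2 point(s)
  x = 2: RHS = 12, y in [9, 14]  -> 2 point(s)
  x = 3: RHS = 1, y in [1, 22]  -> 2 point(s)
  x = 4: RHS = 8, y in [10, 13]  -> 2 point(s)
  x = 5: RHS = 16, y in [4, 19]  -> 2 point(s)
  x = 6: RHS = 8, y in [10, 13]  -> 2 point(s)
  x = 7: RHS = 13, y in [6, 17]  -> 2 point(s)
  x = 12: RHS = 6, y in [11, 12]  -> 2 point(s)
  x = 13: RHS = 8, y in [10, 13]  -> 2 point(s)
  x = 16: RHS = 0, y in [0]  -> 1 point(s)
  x = 20: RHS = 12, y in [9, 14]  -> 2 point(s)
  x = 21: RHS = 1, y in [1, 22]  -> 2 point(s)
  x = 22: RHS = 1, y in [1, 22]  -> 2 point(s)
Affine points: 27. Add the point at infinity: total = 28.

#E(F_23) = 28


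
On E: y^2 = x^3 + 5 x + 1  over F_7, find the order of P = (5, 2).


Compute successive multiples of P until we hit O:
  1P = (5, 2)
  2P = (5, 5)
  3P = O

ord(P) = 3


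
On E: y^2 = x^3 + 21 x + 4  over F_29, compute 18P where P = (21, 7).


k = 18 = 10010_2 (binary, LSB first: 01001)
Double-and-add from P = (21, 7):
  bit 0 = 0: acc unchanged = O
  bit 1 = 1: acc = O + (10, 5) = (10, 5)
  bit 2 = 0: acc unchanged = (10, 5)
  bit 3 = 0: acc unchanged = (10, 5)
  bit 4 = 1: acc = (10, 5) + (11, 0) = (4, 23)

18P = (4, 23)


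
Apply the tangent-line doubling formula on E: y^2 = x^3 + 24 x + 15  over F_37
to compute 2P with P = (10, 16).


Doubling: s = (3 x1^2 + a) / (2 y1)
s = (3*10^2 + 24) / (2*16) mod 37 = 24
x3 = s^2 - 2 x1 mod 37 = 24^2 - 2*10 = 1
y3 = s (x1 - x3) - y1 mod 37 = 24 * (10 - 1) - 16 = 15

2P = (1, 15)


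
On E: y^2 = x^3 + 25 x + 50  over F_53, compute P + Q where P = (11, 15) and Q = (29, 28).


P != Q, so use the chord formula.
s = (y2 - y1) / (x2 - x1) = (13) / (18) mod 53 = 39
x3 = s^2 - x1 - x2 mod 53 = 39^2 - 11 - 29 = 50
y3 = s (x1 - x3) - y1 mod 53 = 39 * (11 - 50) - 15 = 1

P + Q = (50, 1)


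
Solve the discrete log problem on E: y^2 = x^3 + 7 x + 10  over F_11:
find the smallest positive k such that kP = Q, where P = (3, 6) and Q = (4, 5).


Enumerate multiples of P until we hit Q = (4, 5):
  1P = (3, 6)
  2P = (6, 2)
  3P = (5, 4)
  4P = (4, 6)
  5P = (4, 5)
Match found at i = 5.

k = 5


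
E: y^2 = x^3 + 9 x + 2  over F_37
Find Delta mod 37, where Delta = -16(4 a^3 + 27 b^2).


4 a^3 + 27 b^2 = 4*9^3 + 27*2^2 = 2916 + 108 = 3024
Delta = -16 * (3024) = -48384
Delta mod 37 = 12

Delta = 12 (mod 37)


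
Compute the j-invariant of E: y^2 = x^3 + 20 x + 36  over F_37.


Delta = -16(4 a^3 + 27 b^2) mod 37 = 18
-1728 * (4 a)^3 = -1728 * (4*20)^3 mod 37 = 8
j = 8 * 18^(-1) mod 37 = 21

j = 21 (mod 37)


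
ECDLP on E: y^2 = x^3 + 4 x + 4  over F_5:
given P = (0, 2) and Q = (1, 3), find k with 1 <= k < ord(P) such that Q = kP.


Enumerate multiples of P until we hit Q = (1, 3):
  1P = (0, 2)
  2P = (1, 2)
  3P = (4, 3)
  4P = (2, 0)
  5P = (4, 2)
  6P = (1, 3)
Match found at i = 6.

k = 6


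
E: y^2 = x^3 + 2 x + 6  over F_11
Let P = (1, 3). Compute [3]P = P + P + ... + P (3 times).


k = 3 = 11_2 (binary, LSB first: 11)
Double-and-add from P = (1, 3):
  bit 0 = 1: acc = O + (1, 3) = (1, 3)
  bit 1 = 1: acc = (1, 3) + (10, 6) = (5, 3)

3P = (5, 3)


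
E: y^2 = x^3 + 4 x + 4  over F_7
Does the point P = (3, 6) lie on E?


Check whether y^2 = x^3 + 4 x + 4 (mod 7) for (x, y) = (3, 6).
LHS: y^2 = 6^2 mod 7 = 1
RHS: x^3 + 4 x + 4 = 3^3 + 4*3 + 4 mod 7 = 1
LHS = RHS

Yes, on the curve


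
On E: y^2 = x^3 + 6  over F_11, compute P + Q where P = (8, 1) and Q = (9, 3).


P != Q, so use the chord formula.
s = (y2 - y1) / (x2 - x1) = (2) / (1) mod 11 = 2
x3 = s^2 - x1 - x2 mod 11 = 2^2 - 8 - 9 = 9
y3 = s (x1 - x3) - y1 mod 11 = 2 * (8 - 9) - 1 = 8

P + Q = (9, 8)


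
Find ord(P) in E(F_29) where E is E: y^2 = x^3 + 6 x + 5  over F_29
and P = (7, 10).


Compute successive multiples of P until we hit O:
  1P = (7, 10)
  2P = (14, 22)
  3P = (21, 24)
  4P = (2, 24)
  5P = (0, 11)
  6P = (9, 11)
  7P = (6, 5)
  8P = (12, 23)
  ... (continuing to 26P)
  26P = O

ord(P) = 26


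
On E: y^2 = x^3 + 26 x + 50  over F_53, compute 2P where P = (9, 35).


Doubling: s = (3 x1^2 + a) / (2 y1)
s = (3*9^2 + 26) / (2*35) mod 53 = 47
x3 = s^2 - 2 x1 mod 53 = 47^2 - 2*9 = 18
y3 = s (x1 - x3) - y1 mod 53 = 47 * (9 - 18) - 35 = 19

2P = (18, 19)


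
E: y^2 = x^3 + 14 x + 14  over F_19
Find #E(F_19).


For each x in F_19, count y with y^2 = x^3 + 14 x + 14 mod 19:
  x = 3: RHS = 7, y in [8, 11]  -> 2 point(s)
  x = 4: RHS = 1, y in [1, 18]  -> 2 point(s)
  x = 5: RHS = 0, y in [0]  -> 1 point(s)
  x = 8: RHS = 11, y in [7, 12]  -> 2 point(s)
  x = 11: RHS = 17, y in [6, 13]  -> 2 point(s)
  x = 14: RHS = 9, y in [3, 16]  -> 2 point(s)
  x = 17: RHS = 16, y in [4, 15]  -> 2 point(s)
Affine points: 13. Add the point at infinity: total = 14.

#E(F_19) = 14


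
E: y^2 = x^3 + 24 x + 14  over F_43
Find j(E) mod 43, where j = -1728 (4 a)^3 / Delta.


Delta = -16(4 a^3 + 27 b^2) mod 43 = 27
-1728 * (4 a)^3 = -1728 * (4*24)^3 mod 43 = 41
j = 41 * 27^(-1) mod 43 = 27

j = 27 (mod 43)


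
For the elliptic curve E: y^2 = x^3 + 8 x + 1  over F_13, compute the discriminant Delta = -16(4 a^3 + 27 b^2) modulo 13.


4 a^3 + 27 b^2 = 4*8^3 + 27*1^2 = 2048 + 27 = 2075
Delta = -16 * (2075) = -33200
Delta mod 13 = 2

Delta = 2 (mod 13)


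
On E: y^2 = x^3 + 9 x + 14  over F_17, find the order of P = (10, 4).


Compute successive multiples of P until we hit O:
  1P = (10, 4)
  2P = (16, 15)
  3P = (9, 12)
  4P = (11, 4)
  5P = (13, 13)
  6P = (3, 0)
  7P = (13, 4)
  8P = (11, 13)
  ... (continuing to 12P)
  12P = O

ord(P) = 12


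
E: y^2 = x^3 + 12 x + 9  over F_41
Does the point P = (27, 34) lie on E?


Check whether y^2 = x^3 + 12 x + 9 (mod 41) for (x, y) = (27, 34).
LHS: y^2 = 34^2 mod 41 = 8
RHS: x^3 + 12 x + 9 = 27^3 + 12*27 + 9 mod 41 = 8
LHS = RHS

Yes, on the curve


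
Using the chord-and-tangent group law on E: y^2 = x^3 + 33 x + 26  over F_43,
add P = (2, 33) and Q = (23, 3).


P != Q, so use the chord formula.
s = (y2 - y1) / (x2 - x1) = (13) / (21) mod 43 = 17
x3 = s^2 - x1 - x2 mod 43 = 17^2 - 2 - 23 = 6
y3 = s (x1 - x3) - y1 mod 43 = 17 * (2 - 6) - 33 = 28

P + Q = (6, 28)


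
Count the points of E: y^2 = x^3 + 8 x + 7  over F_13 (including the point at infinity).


For each x in F_13, count y with y^2 = x^3 + 8 x + 7 mod 13:
  x = 1: RHS = 3, y in [4, 9]  -> 2 point(s)
  x = 4: RHS = 12, y in [5, 8]  -> 2 point(s)
  x = 5: RHS = 3, y in [4, 9]  -> 2 point(s)
  x = 7: RHS = 3, y in [4, 9]  -> 2 point(s)
  x = 11: RHS = 9, y in [3, 10]  -> 2 point(s)
Affine points: 10. Add the point at infinity: total = 11.

#E(F_13) = 11


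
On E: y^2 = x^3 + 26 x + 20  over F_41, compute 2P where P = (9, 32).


Doubling: s = (3 x1^2 + a) / (2 y1)
s = (3*9^2 + 26) / (2*32) mod 41 = 1
x3 = s^2 - 2 x1 mod 41 = 1^2 - 2*9 = 24
y3 = s (x1 - x3) - y1 mod 41 = 1 * (9 - 24) - 32 = 35

2P = (24, 35)


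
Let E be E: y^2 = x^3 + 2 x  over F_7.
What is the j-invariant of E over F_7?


Delta = -16(4 a^3 + 27 b^2) mod 7 = 6
-1728 * (4 a)^3 = -1728 * (4*2)^3 mod 7 = 1
j = 1 * 6^(-1) mod 7 = 6

j = 6 (mod 7)


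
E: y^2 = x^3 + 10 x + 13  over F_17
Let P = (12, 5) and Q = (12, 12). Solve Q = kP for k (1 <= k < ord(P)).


Enumerate multiples of P until we hit Q = (12, 12):
  1P = (12, 5)
  2P = (10, 12)
  3P = (3, 6)
  4P = (6, 0)
  5P = (3, 11)
  6P = (10, 5)
  7P = (12, 12)
Match found at i = 7.

k = 7


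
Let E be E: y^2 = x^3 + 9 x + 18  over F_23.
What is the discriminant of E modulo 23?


4 a^3 + 27 b^2 = 4*9^3 + 27*18^2 = 2916 + 8748 = 11664
Delta = -16 * (11664) = -186624
Delta mod 23 = 21

Delta = 21 (mod 23)


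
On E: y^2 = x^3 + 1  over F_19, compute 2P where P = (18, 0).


k = 2 = 10_2 (binary, LSB first: 01)
Double-and-add from P = (18, 0):
  bit 0 = 0: acc unchanged = O
  bit 1 = 1: acc = O + O = O

2P = O


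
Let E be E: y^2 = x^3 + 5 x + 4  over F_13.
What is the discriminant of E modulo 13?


4 a^3 + 27 b^2 = 4*5^3 + 27*4^2 = 500 + 432 = 932
Delta = -16 * (932) = -14912
Delta mod 13 = 12

Delta = 12 (mod 13)


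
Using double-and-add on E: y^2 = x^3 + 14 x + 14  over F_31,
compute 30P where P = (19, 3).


k = 30 = 11110_2 (binary, LSB first: 01111)
Double-and-add from P = (19, 3):
  bit 0 = 0: acc unchanged = O
  bit 1 = 1: acc = O + (28, 10) = (28, 10)
  bit 2 = 1: acc = (28, 10) + (14, 28) = (9, 1)
  bit 3 = 1: acc = (9, 1) + (12, 9) = (24, 21)
  bit 4 = 1: acc = (24, 21) + (4, 17) = (8, 7)

30P = (8, 7)


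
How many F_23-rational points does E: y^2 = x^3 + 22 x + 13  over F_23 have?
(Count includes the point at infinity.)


For each x in F_23, count y with y^2 = x^3 + 22 x + 13 mod 23:
  x = 0: RHS = 13, y in [6, 17]  -> 2 point(s)
  x = 1: RHS = 13, y in [6, 17]  -> 2 point(s)
  x = 4: RHS = 4, y in [2, 21]  -> 2 point(s)
  x = 5: RHS = 18, y in [8, 15]  -> 2 point(s)
  x = 6: RHS = 16, y in [4, 19]  -> 2 point(s)
  x = 7: RHS = 4, y in [2, 21]  -> 2 point(s)
  x = 12: RHS = 4, y in [2, 21]  -> 2 point(s)
  x = 13: RHS = 12, y in [9, 14]  -> 2 point(s)
  x = 14: RHS = 6, y in [11, 12]  -> 2 point(s)
  x = 18: RHS = 8, y in [10, 13]  -> 2 point(s)
  x = 20: RHS = 12, y in [9, 14]  -> 2 point(s)
  x = 22: RHS = 13, y in [6, 17]  -> 2 point(s)
Affine points: 24. Add the point at infinity: total = 25.

#E(F_23) = 25


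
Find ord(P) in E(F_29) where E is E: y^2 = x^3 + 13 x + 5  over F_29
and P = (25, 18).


Compute successive multiples of P until we hit O:
  1P = (25, 18)
  2P = (7, 27)
  3P = (19, 8)
  4P = (20, 0)
  5P = (19, 21)
  6P = (7, 2)
  7P = (25, 11)
  8P = O

ord(P) = 8


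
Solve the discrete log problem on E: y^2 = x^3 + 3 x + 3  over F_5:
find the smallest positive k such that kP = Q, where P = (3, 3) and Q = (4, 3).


Enumerate multiples of P until we hit Q = (4, 3):
  1P = (3, 3)
  2P = (4, 2)
  3P = (4, 3)
Match found at i = 3.

k = 3


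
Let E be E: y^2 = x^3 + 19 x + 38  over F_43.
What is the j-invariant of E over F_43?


Delta = -16(4 a^3 + 27 b^2) mod 43 = 4
-1728 * (4 a)^3 = -1728 * (4*19)^3 mod 43 = 2
j = 2 * 4^(-1) mod 43 = 22

j = 22 (mod 43)


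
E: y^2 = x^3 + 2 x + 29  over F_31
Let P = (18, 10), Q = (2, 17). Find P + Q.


P != Q, so use the chord formula.
s = (y2 - y1) / (x2 - x1) = (7) / (15) mod 31 = 17
x3 = s^2 - x1 - x2 mod 31 = 17^2 - 18 - 2 = 21
y3 = s (x1 - x3) - y1 mod 31 = 17 * (18 - 21) - 10 = 1

P + Q = (21, 1)


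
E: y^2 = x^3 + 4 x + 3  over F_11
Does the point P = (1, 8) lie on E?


Check whether y^2 = x^3 + 4 x + 3 (mod 11) for (x, y) = (1, 8).
LHS: y^2 = 8^2 mod 11 = 9
RHS: x^3 + 4 x + 3 = 1^3 + 4*1 + 3 mod 11 = 8
LHS != RHS

No, not on the curve


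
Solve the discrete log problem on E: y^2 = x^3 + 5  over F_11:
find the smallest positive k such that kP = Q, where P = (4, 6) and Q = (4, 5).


Enumerate multiples of P until we hit Q = (4, 5):
  1P = (4, 6)
  2P = (8, 0)
  3P = (4, 5)
Match found at i = 3.

k = 3


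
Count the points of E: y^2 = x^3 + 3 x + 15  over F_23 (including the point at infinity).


For each x in F_23, count y with y^2 = x^3 + 3 x + 15 mod 23:
  x = 2: RHS = 6, y in [11, 12]  -> 2 point(s)
  x = 9: RHS = 12, y in [9, 14]  -> 2 point(s)
  x = 12: RHS = 8, y in [10, 13]  -> 2 point(s)
  x = 14: RHS = 18, y in [8, 15]  -> 2 point(s)
  x = 15: RHS = 8, y in [10, 13]  -> 2 point(s)
  x = 18: RHS = 13, y in [6, 17]  -> 2 point(s)
  x = 19: RHS = 8, y in [10, 13]  -> 2 point(s)
  x = 20: RHS = 2, y in [5, 18]  -> 2 point(s)
  x = 21: RHS = 1, y in [1, 22]  -> 2 point(s)
Affine points: 18. Add the point at infinity: total = 19.

#E(F_23) = 19


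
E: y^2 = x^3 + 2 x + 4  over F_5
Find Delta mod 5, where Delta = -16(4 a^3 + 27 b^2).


4 a^3 + 27 b^2 = 4*2^3 + 27*4^2 = 32 + 432 = 464
Delta = -16 * (464) = -7424
Delta mod 5 = 1

Delta = 1 (mod 5)


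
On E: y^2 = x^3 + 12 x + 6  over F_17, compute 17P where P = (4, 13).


k = 17 = 10001_2 (binary, LSB first: 10001)
Double-and-add from P = (4, 13):
  bit 0 = 1: acc = O + (4, 13) = (4, 13)
  bit 1 = 0: acc unchanged = (4, 13)
  bit 2 = 0: acc unchanged = (4, 13)
  bit 3 = 0: acc unchanged = (4, 13)
  bit 4 = 1: acc = (4, 13) + (1, 11) = (3, 16)

17P = (3, 16)


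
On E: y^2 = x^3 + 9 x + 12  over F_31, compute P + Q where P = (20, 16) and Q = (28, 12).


P != Q, so use the chord formula.
s = (y2 - y1) / (x2 - x1) = (27) / (8) mod 31 = 15
x3 = s^2 - x1 - x2 mod 31 = 15^2 - 20 - 28 = 22
y3 = s (x1 - x3) - y1 mod 31 = 15 * (20 - 22) - 16 = 16

P + Q = (22, 16)


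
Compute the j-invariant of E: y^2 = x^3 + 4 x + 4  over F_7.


Delta = -16(4 a^3 + 27 b^2) mod 7 = 3
-1728 * (4 a)^3 = -1728 * (4*4)^3 mod 7 = 1
j = 1 * 3^(-1) mod 7 = 5

j = 5 (mod 7)


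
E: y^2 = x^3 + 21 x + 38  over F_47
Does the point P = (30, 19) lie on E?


Check whether y^2 = x^3 + 21 x + 38 (mod 47) for (x, y) = (30, 19).
LHS: y^2 = 19^2 mod 47 = 32
RHS: x^3 + 21 x + 38 = 30^3 + 21*30 + 38 mod 47 = 32
LHS = RHS

Yes, on the curve


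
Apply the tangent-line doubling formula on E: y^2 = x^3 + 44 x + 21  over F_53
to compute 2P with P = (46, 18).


Doubling: s = (3 x1^2 + a) / (2 y1)
s = (3*46^2 + 44) / (2*18) mod 53 = 48
x3 = s^2 - 2 x1 mod 53 = 48^2 - 2*46 = 39
y3 = s (x1 - x3) - y1 mod 53 = 48 * (46 - 39) - 18 = 0

2P = (39, 0)


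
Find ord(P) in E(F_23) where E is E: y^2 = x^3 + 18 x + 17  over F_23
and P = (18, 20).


Compute successive multiples of P until we hit O:
  1P = (18, 20)
  2P = (3, 12)
  3P = (3, 11)
  4P = (18, 3)
  5P = O

ord(P) = 5


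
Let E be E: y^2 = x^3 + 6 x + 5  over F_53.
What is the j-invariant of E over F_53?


Delta = -16(4 a^3 + 27 b^2) mod 53 = 21
-1728 * (4 a)^3 = -1728 * (4*6)^3 mod 53 = 23
j = 23 * 21^(-1) mod 53 = 44

j = 44 (mod 53)


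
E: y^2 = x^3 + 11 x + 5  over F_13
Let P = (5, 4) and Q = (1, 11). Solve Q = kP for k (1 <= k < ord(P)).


Enumerate multiples of P until we hit Q = (1, 11):
  1P = (5, 4)
  2P = (4, 10)
  3P = (1, 11)
Match found at i = 3.

k = 3


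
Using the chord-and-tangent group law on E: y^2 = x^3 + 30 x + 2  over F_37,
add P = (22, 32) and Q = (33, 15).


P != Q, so use the chord formula.
s = (y2 - y1) / (x2 - x1) = (20) / (11) mod 37 = 22
x3 = s^2 - x1 - x2 mod 37 = 22^2 - 22 - 33 = 22
y3 = s (x1 - x3) - y1 mod 37 = 22 * (22 - 22) - 32 = 5

P + Q = (22, 5)


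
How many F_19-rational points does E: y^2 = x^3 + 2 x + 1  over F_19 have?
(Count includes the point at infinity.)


For each x in F_19, count y with y^2 = x^3 + 2 x + 1 mod 19:
  x = 0: RHS = 1, y in [1, 18]  -> 2 point(s)
  x = 1: RHS = 4, y in [2, 17]  -> 2 point(s)
  x = 4: RHS = 16, y in [4, 15]  -> 2 point(s)
  x = 6: RHS = 1, y in [1, 18]  -> 2 point(s)
  x = 7: RHS = 16, y in [4, 15]  -> 2 point(s)
  x = 8: RHS = 16, y in [4, 15]  -> 2 point(s)
  x = 9: RHS = 7, y in [8, 11]  -> 2 point(s)
  x = 11: RHS = 5, y in [9, 10]  -> 2 point(s)
  x = 12: RHS = 5, y in [9, 10]  -> 2 point(s)
  x = 13: RHS = 1, y in [1, 18]  -> 2 point(s)
  x = 15: RHS = 5, y in [9, 10]  -> 2 point(s)
  x = 16: RHS = 6, y in [5, 14]  -> 2 point(s)
  x = 18: RHS = 17, y in [6, 13]  -> 2 point(s)
Affine points: 26. Add the point at infinity: total = 27.

#E(F_19) = 27


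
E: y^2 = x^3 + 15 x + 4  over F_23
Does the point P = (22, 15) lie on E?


Check whether y^2 = x^3 + 15 x + 4 (mod 23) for (x, y) = (22, 15).
LHS: y^2 = 15^2 mod 23 = 18
RHS: x^3 + 15 x + 4 = 22^3 + 15*22 + 4 mod 23 = 11
LHS != RHS

No, not on the curve


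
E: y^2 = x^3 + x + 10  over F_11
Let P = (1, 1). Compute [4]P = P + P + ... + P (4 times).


k = 4 = 100_2 (binary, LSB first: 001)
Double-and-add from P = (1, 1):
  bit 0 = 0: acc unchanged = O
  bit 1 = 0: acc unchanged = O
  bit 2 = 1: acc = O + (1, 10) = (1, 10)

4P = (1, 10)


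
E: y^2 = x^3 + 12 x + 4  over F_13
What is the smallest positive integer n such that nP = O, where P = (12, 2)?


Compute successive multiples of P until we hit O:
  1P = (12, 2)
  2P = (12, 11)
  3P = O

ord(P) = 3


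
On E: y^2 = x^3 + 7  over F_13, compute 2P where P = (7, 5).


Doubling: s = (3 x1^2 + a) / (2 y1)
s = (3*7^2 + 0) / (2*5) mod 13 = 3
x3 = s^2 - 2 x1 mod 13 = 3^2 - 2*7 = 8
y3 = s (x1 - x3) - y1 mod 13 = 3 * (7 - 8) - 5 = 5

2P = (8, 5)


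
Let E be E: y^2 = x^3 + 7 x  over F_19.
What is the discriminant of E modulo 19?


4 a^3 + 27 b^2 = 4*7^3 + 27*0^2 = 1372 + 0 = 1372
Delta = -16 * (1372) = -21952
Delta mod 19 = 12

Delta = 12 (mod 19)


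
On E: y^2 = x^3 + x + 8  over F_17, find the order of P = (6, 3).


Compute successive multiples of P until we hit O:
  1P = (6, 3)
  2P = (4, 5)
  3P = (8, 16)
  4P = (7, 16)
  5P = (3, 2)
  6P = (10, 7)
  7P = (2, 1)
  8P = (5, 6)
  ... (continuing to 25P)
  25P = O

ord(P) = 25


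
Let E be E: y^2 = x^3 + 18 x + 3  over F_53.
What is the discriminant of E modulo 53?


4 a^3 + 27 b^2 = 4*18^3 + 27*3^2 = 23328 + 243 = 23571
Delta = -16 * (23571) = -377136
Delta mod 53 = 12

Delta = 12 (mod 53)


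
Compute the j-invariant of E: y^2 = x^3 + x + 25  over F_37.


Delta = -16(4 a^3 + 27 b^2) mod 37 = 36
-1728 * (4 a)^3 = -1728 * (4*1)^3 mod 37 = 1
j = 1 * 36^(-1) mod 37 = 36

j = 36 (mod 37)


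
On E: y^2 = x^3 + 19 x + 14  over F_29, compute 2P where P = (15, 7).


Doubling: s = (3 x1^2 + a) / (2 y1)
s = (3*15^2 + 19) / (2*7) mod 29 = 4
x3 = s^2 - 2 x1 mod 29 = 4^2 - 2*15 = 15
y3 = s (x1 - x3) - y1 mod 29 = 4 * (15 - 15) - 7 = 22

2P = (15, 22)


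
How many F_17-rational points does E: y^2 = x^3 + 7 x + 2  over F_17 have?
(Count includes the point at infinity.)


For each x in F_17, count y with y^2 = x^3 + 7 x + 2 mod 17:
  x = 0: RHS = 2, y in [6, 11]  -> 2 point(s)
  x = 3: RHS = 16, y in [4, 13]  -> 2 point(s)
  x = 4: RHS = 9, y in [3, 14]  -> 2 point(s)
  x = 5: RHS = 9, y in [3, 14]  -> 2 point(s)
  x = 8: RHS = 9, y in [3, 14]  -> 2 point(s)
  x = 10: RHS = 1, y in [1, 16]  -> 2 point(s)
  x = 11: RHS = 16, y in [4, 13]  -> 2 point(s)
Affine points: 14. Add the point at infinity: total = 15.

#E(F_17) = 15


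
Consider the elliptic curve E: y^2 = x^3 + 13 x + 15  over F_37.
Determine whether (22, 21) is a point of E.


Check whether y^2 = x^3 + 13 x + 15 (mod 37) for (x, y) = (22, 21).
LHS: y^2 = 21^2 mod 37 = 34
RHS: x^3 + 13 x + 15 = 22^3 + 13*22 + 15 mod 37 = 34
LHS = RHS

Yes, on the curve


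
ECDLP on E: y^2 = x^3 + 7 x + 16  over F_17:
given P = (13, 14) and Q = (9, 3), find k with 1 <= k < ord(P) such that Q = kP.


Enumerate multiples of P until we hit Q = (9, 3):
  1P = (13, 14)
  2P = (16, 5)
  3P = (14, 6)
  4P = (3, 8)
  5P = (0, 4)
  6P = (6, 11)
  7P = (2, 15)
  8P = (11, 9)
  9P = (12, 14)
  10P = (9, 3)
Match found at i = 10.

k = 10


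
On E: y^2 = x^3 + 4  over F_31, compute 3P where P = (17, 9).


k = 3 = 11_2 (binary, LSB first: 11)
Double-and-add from P = (17, 9):
  bit 0 = 1: acc = O + (17, 9) = (17, 9)
  bit 1 = 1: acc = (17, 9) + (17, 22) = O

3P = O


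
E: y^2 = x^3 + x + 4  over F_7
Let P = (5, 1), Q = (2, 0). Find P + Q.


P != Q, so use the chord formula.
s = (y2 - y1) / (x2 - x1) = (6) / (4) mod 7 = 5
x3 = s^2 - x1 - x2 mod 7 = 5^2 - 5 - 2 = 4
y3 = s (x1 - x3) - y1 mod 7 = 5 * (5 - 4) - 1 = 4

P + Q = (4, 4)


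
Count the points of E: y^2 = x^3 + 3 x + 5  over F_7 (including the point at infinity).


For each x in F_7, count y with y^2 = x^3 + 3 x + 5 mod 7:
  x = 1: RHS = 2, y in [3, 4]  -> 2 point(s)
  x = 4: RHS = 4, y in [2, 5]  -> 2 point(s)
  x = 6: RHS = 1, y in [1, 6]  -> 2 point(s)
Affine points: 6. Add the point at infinity: total = 7.

#E(F_7) = 7


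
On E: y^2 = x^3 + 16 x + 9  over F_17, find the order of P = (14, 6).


Compute successive multiples of P until we hit O:
  1P = (14, 6)
  2P = (14, 11)
  3P = O

ord(P) = 3
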